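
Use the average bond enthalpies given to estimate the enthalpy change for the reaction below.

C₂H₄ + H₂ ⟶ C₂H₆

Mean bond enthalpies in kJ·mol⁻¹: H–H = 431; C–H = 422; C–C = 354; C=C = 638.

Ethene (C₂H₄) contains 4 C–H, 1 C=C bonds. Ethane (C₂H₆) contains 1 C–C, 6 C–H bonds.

ΔH ≈ −129 kJ

Bonds broken (reactants):
  C–H: 4 × 422 = 1688
  C=C: 1 × 638 = 638
  H–H: 1 × 431 = 431
  Σ(broken) = 2757 kJ
Bonds formed (products):
  C–C: 1 × 354 = 354
  C–H: 6 × 422 = 2532
  Σ(formed) = 2886 kJ
ΔH = Σ(broken) − Σ(formed) = 2757 − 2886 = −129 kJ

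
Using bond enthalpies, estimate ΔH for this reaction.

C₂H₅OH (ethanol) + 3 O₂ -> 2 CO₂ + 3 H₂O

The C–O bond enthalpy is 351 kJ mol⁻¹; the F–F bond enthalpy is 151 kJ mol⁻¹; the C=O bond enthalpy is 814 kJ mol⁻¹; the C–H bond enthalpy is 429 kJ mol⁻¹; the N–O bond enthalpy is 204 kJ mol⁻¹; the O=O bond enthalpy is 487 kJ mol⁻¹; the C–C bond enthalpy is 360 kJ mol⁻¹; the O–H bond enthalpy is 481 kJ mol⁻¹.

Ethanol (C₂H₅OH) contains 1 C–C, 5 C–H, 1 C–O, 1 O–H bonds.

ΔH ≈ −1344 kJ

Bonds broken (reactants):
  C–C: 1 × 360 = 360
  C–H: 5 × 429 = 2145
  C–O: 1 × 351 = 351
  O–H: 1 × 481 = 481
  O=O: 3 × 487 = 1461
  Σ(broken) = 4798 kJ
Bonds formed (products):
  C=O: 4 × 814 = 3256
  O–H: 6 × 481 = 2886
  Σ(formed) = 6142 kJ
ΔH = Σ(broken) − Σ(formed) = 4798 − 6142 = −1344 kJ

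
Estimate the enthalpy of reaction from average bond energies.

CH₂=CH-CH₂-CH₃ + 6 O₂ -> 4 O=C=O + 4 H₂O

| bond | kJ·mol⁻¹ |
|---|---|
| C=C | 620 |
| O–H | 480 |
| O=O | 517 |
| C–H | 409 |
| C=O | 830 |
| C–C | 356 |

ΔH ≈ −2774 kJ

Bonds broken (reactants):
  C–C: 2 × 356 = 712
  C–H: 8 × 409 = 3272
  C=C: 1 × 620 = 620
  O=O: 6 × 517 = 3102
  Σ(broken) = 7706 kJ
Bonds formed (products):
  C=O: 8 × 830 = 6640
  O–H: 8 × 480 = 3840
  Σ(formed) = 10480 kJ
ΔH = Σ(broken) − Σ(formed) = 7706 − 10480 = −2774 kJ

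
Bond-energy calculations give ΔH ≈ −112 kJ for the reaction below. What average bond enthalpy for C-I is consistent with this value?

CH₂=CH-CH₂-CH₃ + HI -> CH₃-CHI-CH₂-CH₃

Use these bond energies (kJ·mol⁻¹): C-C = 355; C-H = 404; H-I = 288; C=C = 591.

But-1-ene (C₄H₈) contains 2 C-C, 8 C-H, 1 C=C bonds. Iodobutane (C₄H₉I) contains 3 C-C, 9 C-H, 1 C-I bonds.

Let D be the C-I bond energy.
Σ(broken) = 2×355 + 8×404 + 1×591 + 1×288 = 4821
Σ(formed) = 3×355 + 9×404 + 1×D = 4701 + D
ΔH = Σ(broken) − Σ(formed) = (4821) − (4701 + D) = +120 − D
Setting this equal to −112 kJ gives D = 232 kJ/mol.

D(C-I) ≈ 232 kJ/mol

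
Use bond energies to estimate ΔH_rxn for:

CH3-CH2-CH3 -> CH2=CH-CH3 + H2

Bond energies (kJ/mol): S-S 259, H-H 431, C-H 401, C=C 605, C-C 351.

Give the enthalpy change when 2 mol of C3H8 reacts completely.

ΔH = +234 kJ

Bonds broken (reactants):
  C-C: 2 × 351 = 702
  C-H: 8 × 401 = 3208
  Σ(broken) = 3910 kJ
Bonds formed (products):
  C-C: 1 × 351 = 351
  C-H: 6 × 401 = 2406
  C=C: 1 × 605 = 605
  H-H: 1 × 431 = 431
  Σ(formed) = 3793 kJ
ΔH = Σ(broken) − Σ(formed) = 3910 − 3793 = +117 kJ
For 2× the reaction as written: 2 × (+117) = +234 kJ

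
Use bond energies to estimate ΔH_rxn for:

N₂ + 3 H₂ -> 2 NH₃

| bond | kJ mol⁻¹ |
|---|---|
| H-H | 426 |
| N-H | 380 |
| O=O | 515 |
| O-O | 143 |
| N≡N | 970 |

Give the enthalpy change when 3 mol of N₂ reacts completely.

ΔH = −96 kJ

Bonds broken (reactants):
  H-H: 3 × 426 = 1278
  N≡N: 1 × 970 = 970
  Σ(broken) = 2248 kJ
Bonds formed (products):
  N-H: 6 × 380 = 2280
  Σ(formed) = 2280 kJ
ΔH = Σ(broken) − Σ(formed) = 2248 − 2280 = −32 kJ
For 3× the reaction as written: 3 × (−32) = −96 kJ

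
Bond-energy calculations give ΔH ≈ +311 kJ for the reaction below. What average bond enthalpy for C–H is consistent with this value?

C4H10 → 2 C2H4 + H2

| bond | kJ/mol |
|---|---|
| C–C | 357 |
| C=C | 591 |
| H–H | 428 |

D(C–H) ≈ 425 kJ/mol

Let D be the C–H bond energy.
Σ(broken) = 3×357 + 10×D = 1071 + 10D
Σ(formed) = 8×D + 2×591 + 1×428 = 1610 + 8D
ΔH = Σ(broken) − Σ(formed) = (1071 + 10D) − (1610 + 8D) = −539 + 2D
Setting this equal to +311 kJ gives 2D = 850, so D = 425 kJ/mol.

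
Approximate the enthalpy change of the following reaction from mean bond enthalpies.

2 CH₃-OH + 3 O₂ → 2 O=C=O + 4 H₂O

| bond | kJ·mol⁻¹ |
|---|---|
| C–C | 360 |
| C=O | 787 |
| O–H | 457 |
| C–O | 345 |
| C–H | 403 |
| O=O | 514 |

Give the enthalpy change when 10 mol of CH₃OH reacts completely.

Bonds broken (reactants):
  C–H: 6 × 403 = 2418
  C–O: 2 × 345 = 690
  O–H: 2 × 457 = 914
  O=O: 3 × 514 = 1542
  Σ(broken) = 5564 kJ
Bonds formed (products):
  C=O: 4 × 787 = 3148
  O–H: 8 × 457 = 3656
  Σ(formed) = 6804 kJ
ΔH = Σ(broken) − Σ(formed) = 5564 − 6804 = −1240 kJ
For 5× the reaction as written: 5 × (−1240) = −6200 kJ

ΔH = −6200 kJ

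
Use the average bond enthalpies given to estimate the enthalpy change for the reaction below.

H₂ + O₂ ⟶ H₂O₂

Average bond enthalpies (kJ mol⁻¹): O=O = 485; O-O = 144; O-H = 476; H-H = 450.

ΔH ≈ −161 kJ

Bonds broken (reactants):
  H-H: 1 × 450 = 450
  O=O: 1 × 485 = 485
  Σ(broken) = 935 kJ
Bonds formed (products):
  O-H: 2 × 476 = 952
  O-O: 1 × 144 = 144
  Σ(formed) = 1096 kJ
ΔH = Σ(broken) − Σ(formed) = 935 − 1096 = −161 kJ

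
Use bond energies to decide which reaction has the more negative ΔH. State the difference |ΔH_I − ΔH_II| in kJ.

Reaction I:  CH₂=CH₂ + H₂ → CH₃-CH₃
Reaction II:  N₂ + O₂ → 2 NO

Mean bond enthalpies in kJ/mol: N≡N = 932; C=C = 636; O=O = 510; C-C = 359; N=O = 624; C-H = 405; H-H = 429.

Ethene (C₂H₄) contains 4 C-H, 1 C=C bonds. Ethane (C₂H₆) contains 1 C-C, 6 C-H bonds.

Reaction I, by 298 kJ

Reaction I:
  Bonds broken (reactants):
    C-H: 4 × 405 = 1620
    C=C: 1 × 636 = 636
    H-H: 1 × 429 = 429
    Σ(broken) = 2685 kJ
  Bonds formed (products):
    C-C: 1 × 359 = 359
    C-H: 6 × 405 = 2430
    Σ(formed) = 2789 kJ
  ΔH_I = 2685 − 2789 = −104 kJ
Reaction II:
  Bonds broken (reactants):
    N≡N: 1 × 932 = 932
    O=O: 1 × 510 = 510
    Σ(broken) = 1442 kJ
  Bonds formed (products):
    N=O: 2 × 624 = 1248
    Σ(formed) = 1248 kJ
  ΔH_II = 1442 − 1248 = +194 kJ
ΔH_I − ΔH_II = −298 kJ, so reaction I has the more negative ΔH; |ΔH_I − ΔH_II| = 298 kJ.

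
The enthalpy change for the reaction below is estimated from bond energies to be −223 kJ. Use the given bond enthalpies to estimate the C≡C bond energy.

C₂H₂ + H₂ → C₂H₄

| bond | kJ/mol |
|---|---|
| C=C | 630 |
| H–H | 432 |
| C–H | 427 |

D(C≡C) ≈ 829 kJ/mol

Let D be the C≡C bond energy.
Σ(broken) = 1×D + 2×427 + 1×432 = 1286 + D
Σ(formed) = 4×427 + 1×630 = 2338
ΔH = Σ(broken) − Σ(formed) = (1286 + D) − (2338) = −1052 + D
Setting this equal to −223 kJ gives D = 829 kJ/mol.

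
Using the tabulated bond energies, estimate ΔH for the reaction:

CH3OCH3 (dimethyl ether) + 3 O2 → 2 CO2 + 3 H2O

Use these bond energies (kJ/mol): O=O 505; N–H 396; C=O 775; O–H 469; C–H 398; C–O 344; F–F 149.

ΔH ≈ −1323 kJ

Bonds broken (reactants):
  C–H: 6 × 398 = 2388
  C–O: 2 × 344 = 688
  O=O: 3 × 505 = 1515
  Σ(broken) = 4591 kJ
Bonds formed (products):
  C=O: 4 × 775 = 3100
  O–H: 6 × 469 = 2814
  Σ(formed) = 5914 kJ
ΔH = Σ(broken) − Σ(formed) = 4591 − 5914 = −1323 kJ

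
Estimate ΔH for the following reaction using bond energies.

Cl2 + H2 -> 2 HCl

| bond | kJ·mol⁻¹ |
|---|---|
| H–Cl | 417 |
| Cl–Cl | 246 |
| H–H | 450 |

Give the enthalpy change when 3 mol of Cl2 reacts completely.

Bonds broken (reactants):
  Cl–Cl: 1 × 246 = 246
  H–H: 1 × 450 = 450
  Σ(broken) = 696 kJ
Bonds formed (products):
  H–Cl: 2 × 417 = 834
  Σ(formed) = 834 kJ
ΔH = Σ(broken) − Σ(formed) = 696 − 834 = −138 kJ
For 3× the reaction as written: 3 × (−138) = −414 kJ

ΔH = −414 kJ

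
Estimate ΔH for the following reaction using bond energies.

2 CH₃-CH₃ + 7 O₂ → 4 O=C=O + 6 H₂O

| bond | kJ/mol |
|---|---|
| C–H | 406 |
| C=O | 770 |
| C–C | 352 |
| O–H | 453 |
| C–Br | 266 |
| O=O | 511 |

Bonds broken (reactants):
  C–C: 2 × 352 = 704
  C–H: 12 × 406 = 4872
  O=O: 7 × 511 = 3577
  Σ(broken) = 9153 kJ
Bonds formed (products):
  C=O: 8 × 770 = 6160
  O–H: 12 × 453 = 5436
  Σ(formed) = 11596 kJ
ΔH = Σ(broken) − Σ(formed) = 9153 − 11596 = −2443 kJ

ΔH ≈ −2443 kJ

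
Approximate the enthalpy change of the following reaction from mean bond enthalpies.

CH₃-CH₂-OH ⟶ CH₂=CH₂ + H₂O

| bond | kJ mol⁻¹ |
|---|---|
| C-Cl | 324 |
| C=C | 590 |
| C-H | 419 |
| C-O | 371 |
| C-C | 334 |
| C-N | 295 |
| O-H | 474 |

Bonds broken (reactants):
  C-C: 1 × 334 = 334
  C-H: 5 × 419 = 2095
  C-O: 1 × 371 = 371
  O-H: 1 × 474 = 474
  Σ(broken) = 3274 kJ
Bonds formed (products):
  C-H: 4 × 419 = 1676
  C=C: 1 × 590 = 590
  O-H: 2 × 474 = 948
  Σ(formed) = 3214 kJ
ΔH = Σ(broken) − Σ(formed) = 3274 − 3214 = +60 kJ

ΔH ≈ +60 kJ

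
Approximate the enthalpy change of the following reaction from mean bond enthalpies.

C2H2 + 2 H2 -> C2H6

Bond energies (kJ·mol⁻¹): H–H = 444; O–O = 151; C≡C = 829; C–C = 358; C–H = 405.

ΔH ≈ −261 kJ

Bonds broken (reactants):
  C≡C: 1 × 829 = 829
  C–H: 2 × 405 = 810
  H–H: 2 × 444 = 888
  Σ(broken) = 2527 kJ
Bonds formed (products):
  C–C: 1 × 358 = 358
  C–H: 6 × 405 = 2430
  Σ(formed) = 2788 kJ
ΔH = Σ(broken) − Σ(formed) = 2527 − 2788 = −261 kJ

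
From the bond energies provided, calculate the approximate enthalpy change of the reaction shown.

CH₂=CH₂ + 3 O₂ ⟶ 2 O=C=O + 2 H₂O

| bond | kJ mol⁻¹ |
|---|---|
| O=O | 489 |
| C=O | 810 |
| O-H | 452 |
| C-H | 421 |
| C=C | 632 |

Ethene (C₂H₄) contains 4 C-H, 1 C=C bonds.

Bonds broken (reactants):
  C-H: 4 × 421 = 1684
  C=C: 1 × 632 = 632
  O=O: 3 × 489 = 1467
  Σ(broken) = 3783 kJ
Bonds formed (products):
  C=O: 4 × 810 = 3240
  O-H: 4 × 452 = 1808
  Σ(formed) = 5048 kJ
ΔH = Σ(broken) − Σ(formed) = 3783 − 5048 = −1265 kJ

ΔH ≈ −1265 kJ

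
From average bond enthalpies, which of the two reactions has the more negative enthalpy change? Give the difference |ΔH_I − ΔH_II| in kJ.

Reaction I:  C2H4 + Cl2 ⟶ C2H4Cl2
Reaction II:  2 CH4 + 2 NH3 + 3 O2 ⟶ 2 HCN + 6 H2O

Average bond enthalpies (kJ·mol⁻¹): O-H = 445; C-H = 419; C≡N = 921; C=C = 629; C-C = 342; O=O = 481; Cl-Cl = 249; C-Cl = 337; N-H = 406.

Reaction I:
  Bonds broken (reactants):
    C-H: 4 × 419 = 1676
    C=C: 1 × 629 = 629
    Cl-Cl: 1 × 249 = 249
    Σ(broken) = 2554 kJ
  Bonds formed (products):
    C-C: 1 × 342 = 342
    C-Cl: 2 × 337 = 674
    C-H: 4 × 419 = 1676
    Σ(formed) = 2692 kJ
  ΔH_I = 2554 − 2692 = −138 kJ
Reaction II:
  Bonds broken (reactants):
    C-H: 8 × 419 = 3352
    N-H: 6 × 406 = 2436
    O=O: 3 × 481 = 1443
    Σ(broken) = 7231 kJ
  Bonds formed (products):
    C≡N: 2 × 921 = 1842
    C-H: 2 × 419 = 838
    O-H: 12 × 445 = 5340
    Σ(formed) = 8020 kJ
  ΔH_II = 7231 − 8020 = −789 kJ
ΔH_I − ΔH_II = +651 kJ, so reaction II has the more negative ΔH; |ΔH_I − ΔH_II| = 651 kJ.

Reaction II, by 651 kJ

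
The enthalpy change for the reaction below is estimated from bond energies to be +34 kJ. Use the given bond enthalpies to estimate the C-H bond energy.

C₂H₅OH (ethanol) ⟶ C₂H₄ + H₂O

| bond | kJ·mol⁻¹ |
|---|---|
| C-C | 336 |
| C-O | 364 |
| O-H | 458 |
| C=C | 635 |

D(C-H) ≈ 427 kJ/mol

Let D be the C-H bond energy.
Σ(broken) = 1×336 + 5×D + 1×364 + 1×458 = 1158 + 5D
Σ(formed) = 4×D + 1×635 + 2×458 = 1551 + 4D
ΔH = Σ(broken) − Σ(formed) = (1158 + 5D) − (1551 + 4D) = −393 + D
Setting this equal to +34 kJ gives D = 427 kJ/mol.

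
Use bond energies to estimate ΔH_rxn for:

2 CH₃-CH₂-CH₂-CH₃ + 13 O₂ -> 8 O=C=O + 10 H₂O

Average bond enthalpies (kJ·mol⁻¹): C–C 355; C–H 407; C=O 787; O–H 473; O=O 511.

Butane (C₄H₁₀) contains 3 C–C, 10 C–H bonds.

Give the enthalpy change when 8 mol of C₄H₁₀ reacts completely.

ΔH = −20556 kJ

Bonds broken (reactants):
  C–C: 6 × 355 = 2130
  C–H: 20 × 407 = 8140
  O=O: 13 × 511 = 6643
  Σ(broken) = 16913 kJ
Bonds formed (products):
  C=O: 16 × 787 = 12592
  O–H: 20 × 473 = 9460
  Σ(formed) = 22052 kJ
ΔH = Σ(broken) − Σ(formed) = 16913 − 22052 = −5139 kJ
For 4× the reaction as written: 4 × (−5139) = −20556 kJ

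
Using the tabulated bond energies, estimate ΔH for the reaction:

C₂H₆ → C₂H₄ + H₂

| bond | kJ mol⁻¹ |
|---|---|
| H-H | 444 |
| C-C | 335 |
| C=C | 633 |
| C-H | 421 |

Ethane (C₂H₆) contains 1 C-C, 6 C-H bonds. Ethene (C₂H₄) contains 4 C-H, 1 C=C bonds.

ΔH ≈ +100 kJ

Bonds broken (reactants):
  C-C: 1 × 335 = 335
  C-H: 6 × 421 = 2526
  Σ(broken) = 2861 kJ
Bonds formed (products):
  C-H: 4 × 421 = 1684
  C=C: 1 × 633 = 633
  H-H: 1 × 444 = 444
  Σ(formed) = 2761 kJ
ΔH = Σ(broken) − Σ(formed) = 2861 − 2761 = +100 kJ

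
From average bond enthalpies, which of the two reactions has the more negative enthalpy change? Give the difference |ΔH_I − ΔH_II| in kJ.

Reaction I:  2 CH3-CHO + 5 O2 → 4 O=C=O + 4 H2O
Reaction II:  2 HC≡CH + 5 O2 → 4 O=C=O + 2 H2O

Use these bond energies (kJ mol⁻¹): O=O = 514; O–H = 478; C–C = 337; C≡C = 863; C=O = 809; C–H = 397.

Reaction II, by 242 kJ

Reaction I:
  Bonds broken (reactants):
    C–C: 2 × 337 = 674
    C–H: 8 × 397 = 3176
    C=O: 2 × 809 = 1618
    O=O: 5 × 514 = 2570
    Σ(broken) = 8038 kJ
  Bonds formed (products):
    C=O: 8 × 809 = 6472
    O–H: 8 × 478 = 3824
    Σ(formed) = 10296 kJ
  ΔH_I = 8038 − 10296 = −2258 kJ
Reaction II:
  Bonds broken (reactants):
    C≡C: 2 × 863 = 1726
    C–H: 4 × 397 = 1588
    O=O: 5 × 514 = 2570
    Σ(broken) = 5884 kJ
  Bonds formed (products):
    C=O: 8 × 809 = 6472
    O–H: 4 × 478 = 1912
    Σ(formed) = 8384 kJ
  ΔH_II = 5884 − 8384 = −2500 kJ
ΔH_I − ΔH_II = +242 kJ, so reaction II has the more negative ΔH; |ΔH_I − ΔH_II| = 242 kJ.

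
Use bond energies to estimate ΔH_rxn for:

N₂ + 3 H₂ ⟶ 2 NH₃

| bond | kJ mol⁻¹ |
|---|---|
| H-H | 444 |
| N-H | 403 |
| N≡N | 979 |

ΔH ≈ −107 kJ

Bonds broken (reactants):
  H-H: 3 × 444 = 1332
  N≡N: 1 × 979 = 979
  Σ(broken) = 2311 kJ
Bonds formed (products):
  N-H: 6 × 403 = 2418
  Σ(formed) = 2418 kJ
ΔH = Σ(broken) − Σ(formed) = 2311 − 2418 = −107 kJ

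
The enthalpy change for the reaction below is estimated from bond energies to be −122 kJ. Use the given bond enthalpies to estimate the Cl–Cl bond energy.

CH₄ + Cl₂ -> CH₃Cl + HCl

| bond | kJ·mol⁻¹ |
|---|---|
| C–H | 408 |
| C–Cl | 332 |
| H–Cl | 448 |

Let D be the Cl–Cl bond energy.
Σ(broken) = 4×408 + 1×D = 1632 + D
Σ(formed) = 1×332 + 3×408 + 1×448 = 2004
ΔH = Σ(broken) − Σ(formed) = (1632 + D) − (2004) = −372 + D
Setting this equal to −122 kJ gives D = 250 kJ/mol.

D(Cl–Cl) ≈ 250 kJ/mol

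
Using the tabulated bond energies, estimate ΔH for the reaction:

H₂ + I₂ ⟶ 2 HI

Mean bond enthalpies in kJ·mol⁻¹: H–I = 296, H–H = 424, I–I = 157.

ΔH ≈ −11 kJ

Bonds broken (reactants):
  H–H: 1 × 424 = 424
  I–I: 1 × 157 = 157
  Σ(broken) = 581 kJ
Bonds formed (products):
  H–I: 2 × 296 = 592
  Σ(formed) = 592 kJ
ΔH = Σ(broken) − Σ(formed) = 581 − 592 = −11 kJ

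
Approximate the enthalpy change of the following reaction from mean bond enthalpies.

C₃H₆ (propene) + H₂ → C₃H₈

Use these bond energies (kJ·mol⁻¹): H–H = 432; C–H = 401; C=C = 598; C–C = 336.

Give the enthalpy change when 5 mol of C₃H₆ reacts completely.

Bonds broken (reactants):
  C–C: 1 × 336 = 336
  C–H: 6 × 401 = 2406
  C=C: 1 × 598 = 598
  H–H: 1 × 432 = 432
  Σ(broken) = 3772 kJ
Bonds formed (products):
  C–C: 2 × 336 = 672
  C–H: 8 × 401 = 3208
  Σ(formed) = 3880 kJ
ΔH = Σ(broken) − Σ(formed) = 3772 − 3880 = −108 kJ
For 5× the reaction as written: 5 × (−108) = −540 kJ

ΔH = −540 kJ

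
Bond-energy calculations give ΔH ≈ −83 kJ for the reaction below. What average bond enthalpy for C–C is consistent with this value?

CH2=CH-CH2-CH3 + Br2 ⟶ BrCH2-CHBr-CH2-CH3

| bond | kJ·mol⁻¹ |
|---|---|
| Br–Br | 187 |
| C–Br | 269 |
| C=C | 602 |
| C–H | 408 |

D(C–C) ≈ 334 kJ/mol

Let D be the C–C bond energy.
Σ(broken) = 1×187 + 2×D + 8×408 + 1×602 = 4053 + 2D
Σ(formed) = 2×269 + 3×D + 8×408 = 3802 + 3D
ΔH = Σ(broken) − Σ(formed) = (4053 + 2D) − (3802 + 3D) = +251 − D
Setting this equal to −83 kJ gives D = 334 kJ/mol.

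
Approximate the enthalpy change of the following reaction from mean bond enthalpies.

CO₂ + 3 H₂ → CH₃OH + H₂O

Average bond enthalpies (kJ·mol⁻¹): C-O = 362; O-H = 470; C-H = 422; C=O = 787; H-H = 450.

Bonds broken (reactants):
  C=O: 2 × 787 = 1574
  H-H: 3 × 450 = 1350
  Σ(broken) = 2924 kJ
Bonds formed (products):
  C-H: 3 × 422 = 1266
  C-O: 1 × 362 = 362
  O-H: 3 × 470 = 1410
  Σ(formed) = 3038 kJ
ΔH = Σ(broken) − Σ(formed) = 2924 − 3038 = −114 kJ

ΔH ≈ −114 kJ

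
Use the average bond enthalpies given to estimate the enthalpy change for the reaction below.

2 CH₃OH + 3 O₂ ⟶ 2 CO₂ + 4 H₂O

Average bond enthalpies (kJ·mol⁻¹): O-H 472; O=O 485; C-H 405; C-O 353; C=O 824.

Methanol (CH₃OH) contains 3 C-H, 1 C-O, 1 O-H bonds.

ΔH ≈ −1537 kJ

Bonds broken (reactants):
  C-H: 6 × 405 = 2430
  C-O: 2 × 353 = 706
  O-H: 2 × 472 = 944
  O=O: 3 × 485 = 1455
  Σ(broken) = 5535 kJ
Bonds formed (products):
  C=O: 4 × 824 = 3296
  O-H: 8 × 472 = 3776
  Σ(formed) = 7072 kJ
ΔH = Σ(broken) − Σ(formed) = 5535 − 7072 = −1537 kJ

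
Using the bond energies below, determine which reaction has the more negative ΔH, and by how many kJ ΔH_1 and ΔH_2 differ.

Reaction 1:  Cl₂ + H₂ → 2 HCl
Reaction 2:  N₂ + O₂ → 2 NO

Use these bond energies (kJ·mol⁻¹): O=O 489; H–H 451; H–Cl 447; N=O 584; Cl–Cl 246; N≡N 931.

Reaction 1, by 449 kJ

Reaction 1:
  Bonds broken (reactants):
    Cl–Cl: 1 × 246 = 246
    H–H: 1 × 451 = 451
    Σ(broken) = 697 kJ
  Bonds formed (products):
    H–Cl: 2 × 447 = 894
    Σ(formed) = 894 kJ
  ΔH_1 = 697 − 894 = −197 kJ
Reaction 2:
  Bonds broken (reactants):
    N≡N: 1 × 931 = 931
    O=O: 1 × 489 = 489
    Σ(broken) = 1420 kJ
  Bonds formed (products):
    N=O: 2 × 584 = 1168
    Σ(formed) = 1168 kJ
  ΔH_2 = 1420 − 1168 = +252 kJ
ΔH_1 − ΔH_2 = −449 kJ, so reaction 1 has the more negative ΔH; |ΔH_1 − ΔH_2| = 449 kJ.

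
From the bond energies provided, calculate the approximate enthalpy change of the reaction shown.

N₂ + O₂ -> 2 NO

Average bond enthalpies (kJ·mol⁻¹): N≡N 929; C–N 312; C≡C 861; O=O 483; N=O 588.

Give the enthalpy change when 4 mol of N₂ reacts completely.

Bonds broken (reactants):
  N≡N: 1 × 929 = 929
  O=O: 1 × 483 = 483
  Σ(broken) = 1412 kJ
Bonds formed (products):
  N=O: 2 × 588 = 1176
  Σ(formed) = 1176 kJ
ΔH = Σ(broken) − Σ(formed) = 1412 − 1176 = +236 kJ
For 4× the reaction as written: 4 × (+236) = +944 kJ

ΔH = +944 kJ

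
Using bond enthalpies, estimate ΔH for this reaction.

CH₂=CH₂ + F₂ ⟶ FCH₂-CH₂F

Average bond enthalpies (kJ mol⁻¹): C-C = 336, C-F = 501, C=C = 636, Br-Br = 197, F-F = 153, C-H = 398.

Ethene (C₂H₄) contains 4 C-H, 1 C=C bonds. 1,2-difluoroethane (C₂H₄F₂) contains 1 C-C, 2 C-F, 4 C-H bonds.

ΔH ≈ −549 kJ

Bonds broken (reactants):
  C-H: 4 × 398 = 1592
  C=C: 1 × 636 = 636
  F-F: 1 × 153 = 153
  Σ(broken) = 2381 kJ
Bonds formed (products):
  C-C: 1 × 336 = 336
  C-F: 2 × 501 = 1002
  C-H: 4 × 398 = 1592
  Σ(formed) = 2930 kJ
ΔH = Σ(broken) − Σ(formed) = 2381 − 2930 = −549 kJ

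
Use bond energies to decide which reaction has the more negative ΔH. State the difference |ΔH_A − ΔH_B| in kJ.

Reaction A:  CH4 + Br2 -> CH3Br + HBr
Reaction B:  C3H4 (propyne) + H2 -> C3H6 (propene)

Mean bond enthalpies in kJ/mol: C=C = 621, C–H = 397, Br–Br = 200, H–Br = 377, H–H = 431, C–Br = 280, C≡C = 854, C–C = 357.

Reaction A:
  Bonds broken (reactants):
    Br–Br: 1 × 200 = 200
    C–H: 4 × 397 = 1588
    Σ(broken) = 1788 kJ
  Bonds formed (products):
    C–Br: 1 × 280 = 280
    C–H: 3 × 397 = 1191
    H–Br: 1 × 377 = 377
    Σ(formed) = 1848 kJ
  ΔH_A = 1788 − 1848 = −60 kJ
Reaction B:
  Bonds broken (reactants):
    C≡C: 1 × 854 = 854
    C–C: 1 × 357 = 357
    C–H: 4 × 397 = 1588
    H–H: 1 × 431 = 431
    Σ(broken) = 3230 kJ
  Bonds formed (products):
    C–C: 1 × 357 = 357
    C–H: 6 × 397 = 2382
    C=C: 1 × 621 = 621
    Σ(formed) = 3360 kJ
  ΔH_B = 3230 − 3360 = −130 kJ
ΔH_A − ΔH_B = +70 kJ, so reaction B has the more negative ΔH; |ΔH_A − ΔH_B| = 70 kJ.

Reaction B, by 70 kJ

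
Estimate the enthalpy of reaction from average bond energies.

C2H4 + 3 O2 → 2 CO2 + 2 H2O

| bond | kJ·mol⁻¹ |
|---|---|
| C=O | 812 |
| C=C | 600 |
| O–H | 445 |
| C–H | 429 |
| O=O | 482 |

Bonds broken (reactants):
  C–H: 4 × 429 = 1716
  C=C: 1 × 600 = 600
  O=O: 3 × 482 = 1446
  Σ(broken) = 3762 kJ
Bonds formed (products):
  C=O: 4 × 812 = 3248
  O–H: 4 × 445 = 1780
  Σ(formed) = 5028 kJ
ΔH = Σ(broken) − Σ(formed) = 3762 − 5028 = −1266 kJ

ΔH ≈ −1266 kJ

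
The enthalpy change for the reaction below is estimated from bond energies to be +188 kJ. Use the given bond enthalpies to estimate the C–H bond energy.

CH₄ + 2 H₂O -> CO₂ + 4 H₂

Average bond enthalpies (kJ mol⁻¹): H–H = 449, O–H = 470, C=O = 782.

D(C–H) ≈ 417 kJ/mol

Let D be the C–H bond energy.
Σ(broken) = 4×D + 4×470 = 1880 + 4D
Σ(formed) = 2×782 + 4×449 = 3360
ΔH = Σ(broken) − Σ(formed) = (1880 + 4D) − (3360) = −1480 + 4D
Setting this equal to +188 kJ gives 4D = 1668, so D = 417 kJ/mol.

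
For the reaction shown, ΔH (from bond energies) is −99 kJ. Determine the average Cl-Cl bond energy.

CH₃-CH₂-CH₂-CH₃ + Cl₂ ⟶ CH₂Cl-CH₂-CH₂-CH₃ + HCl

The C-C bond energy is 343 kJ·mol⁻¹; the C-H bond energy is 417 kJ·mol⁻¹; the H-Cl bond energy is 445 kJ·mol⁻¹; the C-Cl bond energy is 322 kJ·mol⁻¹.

Let D be the Cl-Cl bond energy.
Σ(broken) = 3×343 + 10×417 + 1×D = 5199 + D
Σ(formed) = 3×343 + 1×322 + 9×417 + 1×445 = 5549
ΔH = Σ(broken) − Σ(formed) = (5199 + D) − (5549) = −350 + D
Setting this equal to −99 kJ gives D = 251 kJ/mol.

D(Cl-Cl) ≈ 251 kJ/mol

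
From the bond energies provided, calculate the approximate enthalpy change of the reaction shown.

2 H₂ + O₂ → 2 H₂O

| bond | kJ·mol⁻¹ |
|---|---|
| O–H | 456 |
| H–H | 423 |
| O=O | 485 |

Bonds broken (reactants):
  H–H: 2 × 423 = 846
  O=O: 1 × 485 = 485
  Σ(broken) = 1331 kJ
Bonds formed (products):
  O–H: 4 × 456 = 1824
  Σ(formed) = 1824 kJ
ΔH = Σ(broken) − Σ(formed) = 1331 − 1824 = −493 kJ

ΔH ≈ −493 kJ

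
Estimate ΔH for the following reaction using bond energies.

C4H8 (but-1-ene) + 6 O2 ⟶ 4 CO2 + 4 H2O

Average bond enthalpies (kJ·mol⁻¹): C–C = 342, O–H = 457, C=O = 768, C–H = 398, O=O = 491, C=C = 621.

ΔH ≈ −2365 kJ

Bonds broken (reactants):
  C–C: 2 × 342 = 684
  C–H: 8 × 398 = 3184
  C=C: 1 × 621 = 621
  O=O: 6 × 491 = 2946
  Σ(broken) = 7435 kJ
Bonds formed (products):
  C=O: 8 × 768 = 6144
  O–H: 8 × 457 = 3656
  Σ(formed) = 9800 kJ
ΔH = Σ(broken) − Σ(formed) = 7435 − 9800 = −2365 kJ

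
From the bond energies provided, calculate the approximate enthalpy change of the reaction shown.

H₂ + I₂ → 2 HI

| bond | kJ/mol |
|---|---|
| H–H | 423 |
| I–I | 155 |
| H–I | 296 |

ΔH ≈ −14 kJ

Bonds broken (reactants):
  H–H: 1 × 423 = 423
  I–I: 1 × 155 = 155
  Σ(broken) = 578 kJ
Bonds formed (products):
  H–I: 2 × 296 = 592
  Σ(formed) = 592 kJ
ΔH = Σ(broken) − Σ(formed) = 578 − 592 = −14 kJ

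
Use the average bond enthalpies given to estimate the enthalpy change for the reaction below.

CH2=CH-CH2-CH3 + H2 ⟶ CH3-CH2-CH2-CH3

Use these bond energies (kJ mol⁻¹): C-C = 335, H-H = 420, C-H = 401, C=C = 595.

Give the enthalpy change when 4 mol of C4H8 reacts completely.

ΔH = −488 kJ

Bonds broken (reactants):
  C-C: 2 × 335 = 670
  C-H: 8 × 401 = 3208
  C=C: 1 × 595 = 595
  H-H: 1 × 420 = 420
  Σ(broken) = 4893 kJ
Bonds formed (products):
  C-C: 3 × 335 = 1005
  C-H: 10 × 401 = 4010
  Σ(formed) = 5015 kJ
ΔH = Σ(broken) − Σ(formed) = 4893 − 5015 = −122 kJ
For 4× the reaction as written: 4 × (−122) = −488 kJ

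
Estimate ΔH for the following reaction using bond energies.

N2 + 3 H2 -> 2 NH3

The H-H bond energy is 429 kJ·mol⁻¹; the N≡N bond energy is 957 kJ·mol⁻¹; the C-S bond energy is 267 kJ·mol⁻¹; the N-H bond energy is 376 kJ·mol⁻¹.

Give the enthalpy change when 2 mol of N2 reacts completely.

Bonds broken (reactants):
  H-H: 3 × 429 = 1287
  N≡N: 1 × 957 = 957
  Σ(broken) = 2244 kJ
Bonds formed (products):
  N-H: 6 × 376 = 2256
  Σ(formed) = 2256 kJ
ΔH = Σ(broken) − Σ(formed) = 2244 − 2256 = −12 kJ
For 2× the reaction as written: 2 × (−12) = −24 kJ

ΔH = −24 kJ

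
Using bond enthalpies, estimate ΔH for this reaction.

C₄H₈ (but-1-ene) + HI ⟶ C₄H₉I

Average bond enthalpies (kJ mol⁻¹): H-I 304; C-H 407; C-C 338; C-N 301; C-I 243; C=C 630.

ΔH ≈ −54 kJ

Bonds broken (reactants):
  C-C: 2 × 338 = 676
  C-H: 8 × 407 = 3256
  C=C: 1 × 630 = 630
  H-I: 1 × 304 = 304
  Σ(broken) = 4866 kJ
Bonds formed (products):
  C-C: 3 × 338 = 1014
  C-H: 9 × 407 = 3663
  C-I: 1 × 243 = 243
  Σ(formed) = 4920 kJ
ΔH = Σ(broken) − Σ(formed) = 4866 − 4920 = −54 kJ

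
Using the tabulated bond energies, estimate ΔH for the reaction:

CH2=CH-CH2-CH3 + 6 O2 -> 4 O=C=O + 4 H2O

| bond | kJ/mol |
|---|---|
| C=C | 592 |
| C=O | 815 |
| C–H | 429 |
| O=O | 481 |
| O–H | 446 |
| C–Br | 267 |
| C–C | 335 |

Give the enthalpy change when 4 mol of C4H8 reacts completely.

Bonds broken (reactants):
  C–C: 2 × 335 = 670
  C–H: 8 × 429 = 3432
  C=C: 1 × 592 = 592
  O=O: 6 × 481 = 2886
  Σ(broken) = 7580 kJ
Bonds formed (products):
  C=O: 8 × 815 = 6520
  O–H: 8 × 446 = 3568
  Σ(formed) = 10088 kJ
ΔH = Σ(broken) − Σ(formed) = 7580 − 10088 = −2508 kJ
For 4× the reaction as written: 4 × (−2508) = −10032 kJ

ΔH = −10032 kJ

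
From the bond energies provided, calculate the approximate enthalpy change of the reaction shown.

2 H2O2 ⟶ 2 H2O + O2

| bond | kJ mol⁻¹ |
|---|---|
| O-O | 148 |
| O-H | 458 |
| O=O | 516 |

ΔH ≈ −220 kJ

Bonds broken (reactants):
  O-H: 4 × 458 = 1832
  O-O: 2 × 148 = 296
  Σ(broken) = 2128 kJ
Bonds formed (products):
  O-H: 4 × 458 = 1832
  O=O: 1 × 516 = 516
  Σ(formed) = 2348 kJ
ΔH = Σ(broken) − Σ(formed) = 2128 − 2348 = −220 kJ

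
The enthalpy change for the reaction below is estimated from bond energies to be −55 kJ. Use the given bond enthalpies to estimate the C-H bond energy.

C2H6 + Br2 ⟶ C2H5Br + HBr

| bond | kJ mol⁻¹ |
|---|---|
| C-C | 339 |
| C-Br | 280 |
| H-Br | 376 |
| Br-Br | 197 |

D(C-H) ≈ 404 kJ/mol

Let D be the C-H bond energy.
Σ(broken) = 1×197 + 1×339 + 6×D = 536 + 6D
Σ(formed) = 1×280 + 1×339 + 5×D + 1×376 = 995 + 5D
ΔH = Σ(broken) − Σ(formed) = (536 + 6D) − (995 + 5D) = −459 + D
Setting this equal to −55 kJ gives D = 404 kJ/mol.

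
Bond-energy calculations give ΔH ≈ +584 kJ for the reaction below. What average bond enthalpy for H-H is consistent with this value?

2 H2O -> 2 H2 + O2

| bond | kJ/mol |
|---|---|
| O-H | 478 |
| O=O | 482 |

D(H-H) ≈ 423 kJ/mol

Let D be the H-H bond energy.
Σ(broken) = 4×478 = 1912
Σ(formed) = 2×D + 1×482 = 482 + 2D
ΔH = Σ(broken) − Σ(formed) = (1912) − (482 + 2D) = +1430 − 2D
Setting this equal to +584 kJ gives 2D = 846, so D = 423 kJ/mol.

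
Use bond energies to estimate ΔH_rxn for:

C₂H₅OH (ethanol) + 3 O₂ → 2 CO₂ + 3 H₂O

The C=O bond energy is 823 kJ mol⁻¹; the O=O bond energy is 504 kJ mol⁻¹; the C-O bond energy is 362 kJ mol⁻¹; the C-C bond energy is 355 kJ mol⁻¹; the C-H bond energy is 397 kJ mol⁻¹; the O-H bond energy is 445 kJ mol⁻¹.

Bonds broken (reactants):
  C-C: 1 × 355 = 355
  C-H: 5 × 397 = 1985
  C-O: 1 × 362 = 362
  O-H: 1 × 445 = 445
  O=O: 3 × 504 = 1512
  Σ(broken) = 4659 kJ
Bonds formed (products):
  C=O: 4 × 823 = 3292
  O-H: 6 × 445 = 2670
  Σ(formed) = 5962 kJ
ΔH = Σ(broken) − Σ(formed) = 4659 − 5962 = −1303 kJ

ΔH ≈ −1303 kJ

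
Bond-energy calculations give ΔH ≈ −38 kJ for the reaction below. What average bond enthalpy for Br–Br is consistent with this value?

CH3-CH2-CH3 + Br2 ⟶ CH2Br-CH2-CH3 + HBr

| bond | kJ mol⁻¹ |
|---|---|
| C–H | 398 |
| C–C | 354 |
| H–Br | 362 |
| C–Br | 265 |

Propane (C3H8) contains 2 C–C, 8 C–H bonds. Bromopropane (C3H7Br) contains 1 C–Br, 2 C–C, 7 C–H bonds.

Let D be the Br–Br bond energy.
Σ(broken) = 1×D + 2×354 + 8×398 = 3892 + D
Σ(formed) = 1×265 + 2×354 + 7×398 + 1×362 = 4121
ΔH = Σ(broken) − Σ(formed) = (3892 + D) − (4121) = −229 + D
Setting this equal to −38 kJ gives D = 191 kJ/mol.

D(Br–Br) ≈ 191 kJ/mol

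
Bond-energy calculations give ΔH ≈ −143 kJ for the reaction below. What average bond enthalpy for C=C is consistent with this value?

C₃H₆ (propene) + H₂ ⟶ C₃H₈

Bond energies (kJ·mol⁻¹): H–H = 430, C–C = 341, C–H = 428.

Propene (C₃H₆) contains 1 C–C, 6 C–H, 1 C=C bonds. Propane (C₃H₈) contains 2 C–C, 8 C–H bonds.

D(C=C) ≈ 624 kJ/mol

Let D be the C=C bond energy.
Σ(broken) = 1×341 + 6×428 + 1×D + 1×430 = 3339 + D
Σ(formed) = 2×341 + 8×428 = 4106
ΔH = Σ(broken) − Σ(formed) = (3339 + D) − (4106) = −767 + D
Setting this equal to −143 kJ gives D = 624 kJ/mol.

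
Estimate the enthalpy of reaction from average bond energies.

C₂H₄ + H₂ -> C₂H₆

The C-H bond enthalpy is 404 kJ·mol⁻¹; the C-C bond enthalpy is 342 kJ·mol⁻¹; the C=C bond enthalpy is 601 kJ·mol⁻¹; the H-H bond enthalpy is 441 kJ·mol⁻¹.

Bonds broken (reactants):
  C-H: 4 × 404 = 1616
  C=C: 1 × 601 = 601
  H-H: 1 × 441 = 441
  Σ(broken) = 2658 kJ
Bonds formed (products):
  C-C: 1 × 342 = 342
  C-H: 6 × 404 = 2424
  Σ(formed) = 2766 kJ
ΔH = Σ(broken) − Σ(formed) = 2658 − 2766 = −108 kJ

ΔH ≈ −108 kJ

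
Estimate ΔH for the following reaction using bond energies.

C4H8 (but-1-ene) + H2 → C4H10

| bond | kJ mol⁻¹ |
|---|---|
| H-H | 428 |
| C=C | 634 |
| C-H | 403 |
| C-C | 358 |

ΔH ≈ −102 kJ

Bonds broken (reactants):
  C-C: 2 × 358 = 716
  C-H: 8 × 403 = 3224
  C=C: 1 × 634 = 634
  H-H: 1 × 428 = 428
  Σ(broken) = 5002 kJ
Bonds formed (products):
  C-C: 3 × 358 = 1074
  C-H: 10 × 403 = 4030
  Σ(formed) = 5104 kJ
ΔH = Σ(broken) − Σ(formed) = 5002 − 5104 = −102 kJ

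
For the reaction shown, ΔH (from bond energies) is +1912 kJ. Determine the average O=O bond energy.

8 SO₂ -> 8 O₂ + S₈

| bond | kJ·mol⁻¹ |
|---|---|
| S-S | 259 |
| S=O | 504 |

Let D be the O=O bond energy.
Σ(broken) = 16×504 = 8064
Σ(formed) = 8×D + 8×259 = 2072 + 8D
ΔH = Σ(broken) − Σ(formed) = (8064) − (2072 + 8D) = +5992 − 8D
Setting this equal to +1912 kJ gives 8D = 4080, so D = 510 kJ/mol.

D(O=O) ≈ 510 kJ/mol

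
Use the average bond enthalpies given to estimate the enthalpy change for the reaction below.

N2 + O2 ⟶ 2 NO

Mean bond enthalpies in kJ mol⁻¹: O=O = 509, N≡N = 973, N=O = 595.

Bonds broken (reactants):
  N≡N: 1 × 973 = 973
  O=O: 1 × 509 = 509
  Σ(broken) = 1482 kJ
Bonds formed (products):
  N=O: 2 × 595 = 1190
  Σ(formed) = 1190 kJ
ΔH = Σ(broken) − Σ(formed) = 1482 − 1190 = +292 kJ

ΔH ≈ +292 kJ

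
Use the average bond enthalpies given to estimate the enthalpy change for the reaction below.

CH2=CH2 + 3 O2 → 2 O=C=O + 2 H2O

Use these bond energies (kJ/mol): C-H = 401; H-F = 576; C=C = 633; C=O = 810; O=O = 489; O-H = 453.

Bonds broken (reactants):
  C-H: 4 × 401 = 1604
  C=C: 1 × 633 = 633
  O=O: 3 × 489 = 1467
  Σ(broken) = 3704 kJ
Bonds formed (products):
  C=O: 4 × 810 = 3240
  O-H: 4 × 453 = 1812
  Σ(formed) = 5052 kJ
ΔH = Σ(broken) − Σ(formed) = 3704 − 5052 = −1348 kJ

ΔH ≈ −1348 kJ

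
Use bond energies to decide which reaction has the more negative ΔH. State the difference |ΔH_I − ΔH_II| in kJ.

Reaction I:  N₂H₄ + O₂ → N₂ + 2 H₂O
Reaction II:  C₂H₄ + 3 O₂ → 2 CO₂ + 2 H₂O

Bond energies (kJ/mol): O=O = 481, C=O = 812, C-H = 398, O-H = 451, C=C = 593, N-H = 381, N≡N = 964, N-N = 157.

Reaction II, by 818 kJ

Reaction I:
  Bonds broken (reactants):
    N-H: 4 × 381 = 1524
    N-N: 1 × 157 = 157
    O=O: 1 × 481 = 481
    Σ(broken) = 2162 kJ
  Bonds formed (products):
    N≡N: 1 × 964 = 964
    O-H: 4 × 451 = 1804
    Σ(formed) = 2768 kJ
  ΔH_I = 2162 − 2768 = −606 kJ
Reaction II:
  Bonds broken (reactants):
    C-H: 4 × 398 = 1592
    C=C: 1 × 593 = 593
    O=O: 3 × 481 = 1443
    Σ(broken) = 3628 kJ
  Bonds formed (products):
    C=O: 4 × 812 = 3248
    O-H: 4 × 451 = 1804
    Σ(formed) = 5052 kJ
  ΔH_II = 3628 − 5052 = −1424 kJ
ΔH_I − ΔH_II = +818 kJ, so reaction II has the more negative ΔH; |ΔH_I − ΔH_II| = 818 kJ.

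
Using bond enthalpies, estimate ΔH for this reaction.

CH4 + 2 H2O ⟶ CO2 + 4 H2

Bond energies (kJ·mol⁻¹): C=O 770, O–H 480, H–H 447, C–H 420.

ΔH ≈ +272 kJ

Bonds broken (reactants):
  C–H: 4 × 420 = 1680
  O–H: 4 × 480 = 1920
  Σ(broken) = 3600 kJ
Bonds formed (products):
  C=O: 2 × 770 = 1540
  H–H: 4 × 447 = 1788
  Σ(formed) = 3328 kJ
ΔH = Σ(broken) − Σ(formed) = 3600 − 3328 = +272 kJ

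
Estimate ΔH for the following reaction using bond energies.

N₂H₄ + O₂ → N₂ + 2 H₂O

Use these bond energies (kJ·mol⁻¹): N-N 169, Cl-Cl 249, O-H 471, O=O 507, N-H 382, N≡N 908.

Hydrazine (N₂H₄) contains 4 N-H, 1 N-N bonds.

ΔH ≈ −588 kJ

Bonds broken (reactants):
  N-H: 4 × 382 = 1528
  N-N: 1 × 169 = 169
  O=O: 1 × 507 = 507
  Σ(broken) = 2204 kJ
Bonds formed (products):
  N≡N: 1 × 908 = 908
  O-H: 4 × 471 = 1884
  Σ(formed) = 2792 kJ
ΔH = Σ(broken) − Σ(formed) = 2204 − 2792 = −588 kJ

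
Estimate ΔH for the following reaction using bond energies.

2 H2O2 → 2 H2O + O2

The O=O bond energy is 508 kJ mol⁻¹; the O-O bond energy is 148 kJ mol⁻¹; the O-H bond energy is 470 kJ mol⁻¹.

ΔH ≈ −212 kJ

Bonds broken (reactants):
  O-H: 4 × 470 = 1880
  O-O: 2 × 148 = 296
  Σ(broken) = 2176 kJ
Bonds formed (products):
  O-H: 4 × 470 = 1880
  O=O: 1 × 508 = 508
  Σ(formed) = 2388 kJ
ΔH = Σ(broken) − Σ(formed) = 2176 − 2388 = −212 kJ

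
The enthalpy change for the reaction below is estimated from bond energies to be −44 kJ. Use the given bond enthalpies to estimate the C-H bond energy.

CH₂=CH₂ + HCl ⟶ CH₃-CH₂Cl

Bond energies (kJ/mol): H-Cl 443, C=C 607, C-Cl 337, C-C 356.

Let D be the C-H bond energy.
Σ(broken) = 4×D + 1×607 + 1×443 = 1050 + 4D
Σ(formed) = 1×356 + 1×337 + 5×D = 693 + 5D
ΔH = Σ(broken) − Σ(formed) = (1050 + 4D) − (693 + 5D) = +357 − D
Setting this equal to −44 kJ gives D = 401 kJ/mol.

D(C-H) ≈ 401 kJ/mol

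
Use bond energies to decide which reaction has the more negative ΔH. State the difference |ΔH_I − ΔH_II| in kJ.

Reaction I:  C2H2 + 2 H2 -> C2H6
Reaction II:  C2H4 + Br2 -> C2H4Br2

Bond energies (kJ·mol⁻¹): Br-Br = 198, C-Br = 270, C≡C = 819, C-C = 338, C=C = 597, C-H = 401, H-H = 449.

Reaction I, by 142 kJ

Reaction I:
  Bonds broken (reactants):
    C≡C: 1 × 819 = 819
    C-H: 2 × 401 = 802
    H-H: 2 × 449 = 898
    Σ(broken) = 2519 kJ
  Bonds formed (products):
    C-C: 1 × 338 = 338
    C-H: 6 × 401 = 2406
    Σ(formed) = 2744 kJ
  ΔH_I = 2519 − 2744 = −225 kJ
Reaction II:
  Bonds broken (reactants):
    Br-Br: 1 × 198 = 198
    C-H: 4 × 401 = 1604
    C=C: 1 × 597 = 597
    Σ(broken) = 2399 kJ
  Bonds formed (products):
    C-Br: 2 × 270 = 540
    C-C: 1 × 338 = 338
    C-H: 4 × 401 = 1604
    Σ(formed) = 2482 kJ
  ΔH_II = 2399 − 2482 = −83 kJ
ΔH_I − ΔH_II = −142 kJ, so reaction I has the more negative ΔH; |ΔH_I − ΔH_II| = 142 kJ.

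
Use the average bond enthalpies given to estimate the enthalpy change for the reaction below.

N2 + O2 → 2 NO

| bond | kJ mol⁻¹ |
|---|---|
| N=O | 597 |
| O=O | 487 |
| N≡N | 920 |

ΔH ≈ +213 kJ

Bonds broken (reactants):
  N≡N: 1 × 920 = 920
  O=O: 1 × 487 = 487
  Σ(broken) = 1407 kJ
Bonds formed (products):
  N=O: 2 × 597 = 1194
  Σ(formed) = 1194 kJ
ΔH = Σ(broken) − Σ(formed) = 1407 − 1194 = +213 kJ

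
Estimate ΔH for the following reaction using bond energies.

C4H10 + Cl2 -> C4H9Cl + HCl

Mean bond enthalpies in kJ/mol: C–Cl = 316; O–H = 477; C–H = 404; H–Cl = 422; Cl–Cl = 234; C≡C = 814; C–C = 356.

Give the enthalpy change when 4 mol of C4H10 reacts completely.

Bonds broken (reactants):
  C–C: 3 × 356 = 1068
  C–H: 10 × 404 = 4040
  Cl–Cl: 1 × 234 = 234
  Σ(broken) = 5342 kJ
Bonds formed (products):
  C–C: 3 × 356 = 1068
  C–Cl: 1 × 316 = 316
  C–H: 9 × 404 = 3636
  H–Cl: 1 × 422 = 422
  Σ(formed) = 5442 kJ
ΔH = Σ(broken) − Σ(formed) = 5342 − 5442 = −100 kJ
For 4× the reaction as written: 4 × (−100) = −400 kJ

ΔH = −400 kJ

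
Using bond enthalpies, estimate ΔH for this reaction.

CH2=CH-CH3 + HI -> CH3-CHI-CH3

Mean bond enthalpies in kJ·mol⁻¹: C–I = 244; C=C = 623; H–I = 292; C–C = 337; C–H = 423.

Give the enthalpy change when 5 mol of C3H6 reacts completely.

Bonds broken (reactants):
  C–C: 1 × 337 = 337
  C–H: 6 × 423 = 2538
  C=C: 1 × 623 = 623
  H–I: 1 × 292 = 292
  Σ(broken) = 3790 kJ
Bonds formed (products):
  C–C: 2 × 337 = 674
  C–H: 7 × 423 = 2961
  C–I: 1 × 244 = 244
  Σ(formed) = 3879 kJ
ΔH = Σ(broken) − Σ(formed) = 3790 − 3879 = −89 kJ
For 5× the reaction as written: 5 × (−89) = −445 kJ

ΔH = −445 kJ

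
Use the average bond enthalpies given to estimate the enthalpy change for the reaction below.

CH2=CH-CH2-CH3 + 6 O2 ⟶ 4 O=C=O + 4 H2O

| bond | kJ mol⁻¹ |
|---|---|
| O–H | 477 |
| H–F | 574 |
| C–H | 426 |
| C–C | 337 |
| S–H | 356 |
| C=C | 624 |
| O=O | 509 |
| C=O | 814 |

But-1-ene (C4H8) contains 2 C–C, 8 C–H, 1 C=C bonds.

ΔH ≈ −2568 kJ

Bonds broken (reactants):
  C–C: 2 × 337 = 674
  C–H: 8 × 426 = 3408
  C=C: 1 × 624 = 624
  O=O: 6 × 509 = 3054
  Σ(broken) = 7760 kJ
Bonds formed (products):
  C=O: 8 × 814 = 6512
  O–H: 8 × 477 = 3816
  Σ(formed) = 10328 kJ
ΔH = Σ(broken) − Σ(formed) = 7760 − 10328 = −2568 kJ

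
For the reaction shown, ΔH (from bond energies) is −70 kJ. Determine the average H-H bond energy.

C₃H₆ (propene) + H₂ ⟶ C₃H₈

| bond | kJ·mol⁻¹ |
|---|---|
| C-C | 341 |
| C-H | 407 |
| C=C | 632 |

Let D be the H-H bond energy.
Σ(broken) = 1×341 + 6×407 + 1×632 + 1×D = 3415 + D
Σ(formed) = 2×341 + 8×407 = 3938
ΔH = Σ(broken) − Σ(formed) = (3415 + D) − (3938) = −523 + D
Setting this equal to −70 kJ gives D = 453 kJ/mol.

D(H-H) ≈ 453 kJ/mol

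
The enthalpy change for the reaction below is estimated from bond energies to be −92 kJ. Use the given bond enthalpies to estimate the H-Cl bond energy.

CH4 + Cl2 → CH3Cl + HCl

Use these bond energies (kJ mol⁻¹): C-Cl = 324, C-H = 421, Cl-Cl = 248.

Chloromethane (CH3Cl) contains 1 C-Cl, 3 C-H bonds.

Let D be the H-Cl bond energy.
Σ(broken) = 4×421 + 1×248 = 1932
Σ(formed) = 1×324 + 3×421 + 1×D = 1587 + D
ΔH = Σ(broken) − Σ(formed) = (1932) − (1587 + D) = +345 − D
Setting this equal to −92 kJ gives D = 437 kJ/mol.

D(H-Cl) ≈ 437 kJ/mol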